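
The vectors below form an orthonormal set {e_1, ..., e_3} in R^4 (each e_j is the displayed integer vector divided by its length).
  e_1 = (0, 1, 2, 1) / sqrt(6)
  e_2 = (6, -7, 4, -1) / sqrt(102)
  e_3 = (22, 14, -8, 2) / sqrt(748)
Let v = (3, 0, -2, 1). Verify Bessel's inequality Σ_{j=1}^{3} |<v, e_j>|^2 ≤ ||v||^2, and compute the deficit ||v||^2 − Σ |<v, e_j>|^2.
Σ |<v, e_j>|^2 = 129/11; ||v||^2 = 14; deficit = 25/11

Write each e_j = u_j / sqrt(<u_j, u_j>) where u_j is the displayed integer vector. Then <v, e_j> = <v, u_j> / sqrt(<u_j, u_j>), so |<v, e_j>|^2 = <v, u_j>^2 / <u_j, u_j>.
Coefficients: <v, e_1> = -3/sqrt(6), <v, e_2> = 9/sqrt(102), <v, e_3> = 84/sqrt(748).
Square and sum: Σ |<v, e_j>|^2 = 129/11.
Compute ||v||^2 = v·v = 14.
Deficit = 14 − 129/11 = 25/11 ≥ 0, confirming Bessel's inequality. (The deficit equals ||v − Σ <v,e_j> e_j||^2, the squared distance from v to span{e_j}.)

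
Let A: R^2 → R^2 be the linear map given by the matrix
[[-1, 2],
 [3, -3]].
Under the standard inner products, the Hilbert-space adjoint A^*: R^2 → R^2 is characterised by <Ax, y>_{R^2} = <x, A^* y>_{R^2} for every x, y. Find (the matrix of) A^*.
A^* = A^T =
[[-1, 3],
 [2, -3]]

For real matrices with standard dot products, the defining identity <Ax, y> = <x, A^* y> gives (Ax)^T y = x^T (A^*) y, i.e. x^T A^T y = x^T (A^*) y. Since this holds for all x, y, we must have A^* = A^T. Therefore
A^* =
[[-1, 3],
 [2, -3]].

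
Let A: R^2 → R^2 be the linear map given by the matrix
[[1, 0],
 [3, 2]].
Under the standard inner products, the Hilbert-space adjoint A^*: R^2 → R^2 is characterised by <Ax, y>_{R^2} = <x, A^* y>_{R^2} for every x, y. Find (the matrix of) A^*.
A^* = A^T =
[[1, 3],
 [0, 2]]

For real matrices with standard dot products, the defining identity <Ax, y> = <x, A^* y> gives (Ax)^T y = x^T (A^*) y, i.e. x^T A^T y = x^T (A^*) y. Since this holds for all x, y, we must have A^* = A^T. Therefore
A^* =
[[1, 3],
 [0, 2]].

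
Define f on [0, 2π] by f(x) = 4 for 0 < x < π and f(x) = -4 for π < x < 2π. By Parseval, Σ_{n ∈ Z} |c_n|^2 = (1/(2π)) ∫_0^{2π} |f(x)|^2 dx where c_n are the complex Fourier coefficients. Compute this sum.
Σ |c_n|^2 = 16

Parseval equates the L^2 energy of f (normalised by 1/(2π)) with the ℓ^2 sum of its Fourier coefficients: (1/(2π)) ∫_0^{2π} |f|^2 = Σ |c_n|^2.
Compute the left side: (1/(2π)) [∫_0^π 4^2 dx + ∫_π^{2π} (-4)^2 dx] = (1/(2π)) · (16π + 16π) = (16 + 16)/2 = 16.
So Σ_{n ∈ Z} |c_n|^2 = 16.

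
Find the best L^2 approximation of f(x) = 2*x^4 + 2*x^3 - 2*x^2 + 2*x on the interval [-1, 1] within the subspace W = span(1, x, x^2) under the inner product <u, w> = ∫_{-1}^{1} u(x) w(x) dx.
g(x) = -2*x^2/7 + 16*x/5 - 6/35

The best approximation g ∈ W is the orthogonal projection of f onto W. Writing g = a_0 + a_1 x + a_2 x^2, the coefficients solve the normal equations G · a = b where
  G_{ij} = <φ_i, φ_j> and b_i = <f, φ_i>, with φ_0 = 1, φ_1 = x, φ_2 = x^2.
G =
  [2, 0, 2/3]
  [0, 2/3, 0]
  [2/3, 0, 2/5],
b = (-8/15, 32/15, -8/35).
Solving gives a_0 = -6/35, a_1 = 16/5, a_2 = -2/7, so
  g(x) = -2*x^2/7 + 16*x/5 - 6/35.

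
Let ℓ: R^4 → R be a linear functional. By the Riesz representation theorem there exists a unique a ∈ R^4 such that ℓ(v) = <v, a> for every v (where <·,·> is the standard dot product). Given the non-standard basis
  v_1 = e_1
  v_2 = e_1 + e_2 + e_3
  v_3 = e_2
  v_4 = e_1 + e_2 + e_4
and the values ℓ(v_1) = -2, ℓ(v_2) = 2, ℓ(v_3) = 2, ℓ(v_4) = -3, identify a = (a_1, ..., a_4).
a = (-2, 2, 2, -3)

Write a = (a_1, ..., a_4) in the standard basis. For each basis vector v_i, ℓ(v_i) = <v_i, a> is a linear equation in the a_j's. Collect the n equations into a matrix system V a = ℓ, where row i of V is v_i (expressed in the standard basis). Since V is invertible (lower-triangular with 1s on the diagonal, up to permutation), solve by back-substitution:
  V =
[[1, 0, 0, 0],
 [1, 1, 1, 0],
 [0, 1, 0, 0],
 [1, 1, 0, 1]]
  V a = (-2, 2, 2, -3)
Solving gives a = (-2, 2, 2, -3).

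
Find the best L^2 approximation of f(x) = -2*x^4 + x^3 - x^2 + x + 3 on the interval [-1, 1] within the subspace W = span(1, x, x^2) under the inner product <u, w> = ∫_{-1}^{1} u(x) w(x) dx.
g(x) = -19*x^2/7 + 8*x/5 + 111/35

The best approximation g ∈ W is the orthogonal projection of f onto W. Writing g = a_0 + a_1 x + a_2 x^2, the coefficients solve the normal equations G · a = b where
  G_{ij} = <φ_i, φ_j> and b_i = <f, φ_i>, with φ_0 = 1, φ_1 = x, φ_2 = x^2.
G =
  [2, 0, 2/3]
  [0, 2/3, 0]
  [2/3, 0, 2/5],
b = (68/15, 16/15, 36/35).
Solving gives a_0 = 111/35, a_1 = 8/5, a_2 = -19/7, so
  g(x) = -19*x^2/7 + 8*x/5 + 111/35.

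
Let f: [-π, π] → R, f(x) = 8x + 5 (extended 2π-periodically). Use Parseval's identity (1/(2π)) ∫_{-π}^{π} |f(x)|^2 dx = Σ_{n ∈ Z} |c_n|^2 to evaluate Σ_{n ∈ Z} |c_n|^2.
Σ |c_n|^2 = 64π^2/3 + 25

Expand and integrate term by term over [-π, π]:
  ∫ (8x)^2 dx = 64·(2π^3/3); ∫ 2·8·(5)·x dx = 0 (odd integrand); ∫ 5^2 dx = 25·2π.
So (1/(2π)) ∫_{-π}^{π} (8x + 5)^2 dx = 64π^2/3 + 25 = 64π^2/3 + 25.
Parseval ⇒ Σ |c_n|^2 = 64π^2/3 + 25.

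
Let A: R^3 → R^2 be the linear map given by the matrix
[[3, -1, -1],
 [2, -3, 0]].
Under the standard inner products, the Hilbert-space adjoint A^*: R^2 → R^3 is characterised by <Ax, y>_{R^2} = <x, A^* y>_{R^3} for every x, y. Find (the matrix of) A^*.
A^* = A^T =
[[3, 2],
 [-1, -3],
 [-1, 0]]

For real matrices with standard dot products, the defining identity <Ax, y> = <x, A^* y> gives (Ax)^T y = x^T (A^*) y, i.e. x^T A^T y = x^T (A^*) y. Since this holds for all x, y, we must have A^* = A^T. Therefore
A^* =
[[3, 2],
 [-1, -3],
 [-1, 0]].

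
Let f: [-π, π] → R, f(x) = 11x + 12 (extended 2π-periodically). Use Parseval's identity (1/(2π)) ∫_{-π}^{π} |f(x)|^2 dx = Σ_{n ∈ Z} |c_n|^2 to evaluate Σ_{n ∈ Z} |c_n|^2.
Σ |c_n|^2 = 121π^2/3 + 144

Expand and integrate term by term over [-π, π]:
  ∫ (11x)^2 dx = 121·(2π^3/3); ∫ 2·11·(12)·x dx = 0 (odd integrand); ∫ 12^2 dx = 144·2π.
So (1/(2π)) ∫_{-π}^{π} (11x + 12)^2 dx = 121π^2/3 + 144 = 121π^2/3 + 144.
Parseval ⇒ Σ |c_n|^2 = 121π^2/3 + 144.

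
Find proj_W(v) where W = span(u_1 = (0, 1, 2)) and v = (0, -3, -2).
proj_W(v) = (0, -7/5, -14/5)

Set up U = [u_1 | ... | u_1] ∈ R^(3×1). The projector onto W = col(U) is P = U (U^T U)^(-1) U^T.
Compute U^T U =
  [5],
and U^T v = (-7).
Solve U^T U · c = U^T v for the coefficients: c = (-7/5). The projection is proj_W(v) = U c.
Check: (v - proj_W(v)) · u_1 = 0  (should be 0).
Result: proj_W(v) = (0, -7/5, -14/5).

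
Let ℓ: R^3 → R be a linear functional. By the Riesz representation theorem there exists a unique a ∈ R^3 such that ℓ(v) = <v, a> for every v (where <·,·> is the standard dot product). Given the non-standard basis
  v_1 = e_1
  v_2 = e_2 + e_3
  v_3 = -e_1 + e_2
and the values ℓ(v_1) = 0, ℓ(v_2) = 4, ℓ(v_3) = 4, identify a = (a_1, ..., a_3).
a = (0, 4, 0)

Write a = (a_1, ..., a_3) in the standard basis. For each basis vector v_i, ℓ(v_i) = <v_i, a> is a linear equation in the a_j's. Collect the n equations into a matrix system V a = ℓ, where row i of V is v_i (expressed in the standard basis). Since V is invertible (lower-triangular with 1s on the diagonal, up to permutation), solve by back-substitution:
  V =
[[1, 0, 0],
 [0, 1, 1],
 [-1, 1, 0]]
  V a = (0, 4, 4)
Solving gives a = (0, 4, 0).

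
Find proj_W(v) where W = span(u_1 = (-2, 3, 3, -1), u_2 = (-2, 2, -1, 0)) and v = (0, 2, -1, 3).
proj_W(v) = (-80/79, 125/158, -110/79, 35/158)

Set up U = [u_1 | ... | u_2] ∈ R^(4×2). The projector onto W = col(U) is P = U (U^T U)^(-1) U^T.
Compute U^T U =
  [23, 7]
  [7, 9],
and U^T v = (0, 5).
Solve U^T U · c = U^T v for the coefficients: c = (-35/158, 115/158). The projection is proj_W(v) = U c.
Check: (v - proj_W(v)) · u_1 = 0  (should be 0).
Check: (v - proj_W(v)) · u_2 = 0  (should be 0).
Result: proj_W(v) = (-80/79, 125/158, -110/79, 35/158).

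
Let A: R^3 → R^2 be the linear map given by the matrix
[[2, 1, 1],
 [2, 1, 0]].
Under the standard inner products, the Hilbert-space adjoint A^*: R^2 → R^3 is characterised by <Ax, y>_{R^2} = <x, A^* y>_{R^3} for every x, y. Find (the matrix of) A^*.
A^* = A^T =
[[2, 2],
 [1, 1],
 [1, 0]]

For real matrices with standard dot products, the defining identity <Ax, y> = <x, A^* y> gives (Ax)^T y = x^T (A^*) y, i.e. x^T A^T y = x^T (A^*) y. Since this holds for all x, y, we must have A^* = A^T. Therefore
A^* =
[[2, 2],
 [1, 1],
 [1, 0]].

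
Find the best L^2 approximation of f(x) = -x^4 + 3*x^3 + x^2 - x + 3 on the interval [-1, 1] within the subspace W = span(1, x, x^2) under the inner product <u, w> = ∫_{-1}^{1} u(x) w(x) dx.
g(x) = x^2/7 + 4*x/5 + 108/35

The best approximation g ∈ W is the orthogonal projection of f onto W. Writing g = a_0 + a_1 x + a_2 x^2, the coefficients solve the normal equations G · a = b where
  G_{ij} = <φ_i, φ_j> and b_i = <f, φ_i>, with φ_0 = 1, φ_1 = x, φ_2 = x^2.
G =
  [2, 0, 2/3]
  [0, 2/3, 0]
  [2/3, 0, 2/5],
b = (94/15, 8/15, 74/35).
Solving gives a_0 = 108/35, a_1 = 4/5, a_2 = 1/7, so
  g(x) = x^2/7 + 4*x/5 + 108/35.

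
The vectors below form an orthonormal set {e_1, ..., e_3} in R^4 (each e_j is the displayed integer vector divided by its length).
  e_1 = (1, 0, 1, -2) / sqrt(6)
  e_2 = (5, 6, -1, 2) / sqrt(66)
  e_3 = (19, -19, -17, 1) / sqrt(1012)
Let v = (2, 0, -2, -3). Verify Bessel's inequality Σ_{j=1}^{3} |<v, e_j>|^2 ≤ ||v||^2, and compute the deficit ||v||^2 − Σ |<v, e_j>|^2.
Σ |<v, e_j>|^2 = 45/4; ||v||^2 = 17; deficit = 23/4

Write each e_j = u_j / sqrt(<u_j, u_j>) where u_j is the displayed integer vector. Then <v, e_j> = <v, u_j> / sqrt(<u_j, u_j>), so |<v, e_j>|^2 = <v, u_j>^2 / <u_j, u_j>.
Coefficients: <v, e_1> = 6/sqrt(6), <v, e_2> = 6/sqrt(66), <v, e_3> = 69/sqrt(1012).
Square and sum: Σ |<v, e_j>|^2 = 45/4.
Compute ||v||^2 = v·v = 17.
Deficit = 17 − 45/4 = 23/4 ≥ 0, confirming Bessel's inequality. (The deficit equals ||v − Σ <v,e_j> e_j||^2, the squared distance from v to span{e_j}.)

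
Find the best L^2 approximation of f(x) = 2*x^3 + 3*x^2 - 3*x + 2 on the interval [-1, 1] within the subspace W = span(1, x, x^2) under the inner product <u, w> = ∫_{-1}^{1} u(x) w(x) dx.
g(x) = 3*x^2 - 9*x/5 + 2

The best approximation g ∈ W is the orthogonal projection of f onto W. Writing g = a_0 + a_1 x + a_2 x^2, the coefficients solve the normal equations G · a = b where
  G_{ij} = <φ_i, φ_j> and b_i = <f, φ_i>, with φ_0 = 1, φ_1 = x, φ_2 = x^2.
G =
  [2, 0, 2/3]
  [0, 2/3, 0]
  [2/3, 0, 2/5],
b = (6, -6/5, 38/15).
Solving gives a_0 = 2, a_1 = -9/5, a_2 = 3, so
  g(x) = 3*x^2 - 9*x/5 + 2.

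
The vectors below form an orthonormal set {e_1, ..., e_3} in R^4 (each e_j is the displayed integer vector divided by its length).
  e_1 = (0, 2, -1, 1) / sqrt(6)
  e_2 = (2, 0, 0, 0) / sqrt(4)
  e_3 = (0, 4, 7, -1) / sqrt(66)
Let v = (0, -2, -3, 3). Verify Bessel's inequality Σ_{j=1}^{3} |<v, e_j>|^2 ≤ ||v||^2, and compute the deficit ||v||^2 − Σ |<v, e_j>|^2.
Σ |<v, e_j>|^2 = 178/11; ||v||^2 = 22; deficit = 64/11

Write each e_j = u_j / sqrt(<u_j, u_j>) where u_j is the displayed integer vector. Then <v, e_j> = <v, u_j> / sqrt(<u_j, u_j>), so |<v, e_j>|^2 = <v, u_j>^2 / <u_j, u_j>.
Coefficients: <v, e_1> = 2/sqrt(6), <v, e_2> = 0/sqrt(4), <v, e_3> = -32/sqrt(66).
Square and sum: Σ |<v, e_j>|^2 = 178/11.
Compute ||v||^2 = v·v = 22.
Deficit = 22 − 178/11 = 64/11 ≥ 0, confirming Bessel's inequality. (The deficit equals ||v − Σ <v,e_j> e_j||^2, the squared distance from v to span{e_j}.)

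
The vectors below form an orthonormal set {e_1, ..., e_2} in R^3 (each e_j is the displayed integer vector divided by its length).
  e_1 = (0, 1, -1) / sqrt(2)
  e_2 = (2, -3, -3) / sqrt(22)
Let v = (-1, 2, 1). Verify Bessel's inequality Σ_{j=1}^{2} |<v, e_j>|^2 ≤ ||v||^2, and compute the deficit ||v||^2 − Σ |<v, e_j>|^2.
Σ |<v, e_j>|^2 = 6; ||v||^2 = 6; deficit = 0

Write each e_j = u_j / sqrt(<u_j, u_j>) where u_j is the displayed integer vector. Then <v, e_j> = <v, u_j> / sqrt(<u_j, u_j>), so |<v, e_j>|^2 = <v, u_j>^2 / <u_j, u_j>.
Coefficients: <v, e_1> = 1/sqrt(2), <v, e_2> = -11/sqrt(22).
Square and sum: Σ |<v, e_j>|^2 = 6.
Compute ||v||^2 = v·v = 6.
Deficit = 6 − 6 = 0 ≥ 0, confirming Bessel's inequality. (The deficit equals ||v − Σ <v,e_j> e_j||^2, the squared distance from v to span{e_j}.)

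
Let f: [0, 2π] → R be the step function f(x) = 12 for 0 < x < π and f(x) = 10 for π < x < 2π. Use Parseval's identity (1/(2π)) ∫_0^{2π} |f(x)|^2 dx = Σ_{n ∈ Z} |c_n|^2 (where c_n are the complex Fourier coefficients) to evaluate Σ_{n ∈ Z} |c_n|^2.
Σ |c_n|^2 = 122

Parseval equates the L^2 energy of f (normalised by 1/(2π)) with the ℓ^2 sum of its Fourier coefficients: (1/(2π)) ∫_0^{2π} |f|^2 = Σ |c_n|^2.
Compute the left side: (1/(2π)) [∫_0^π 12^2 dx + ∫_π^{2π} 10^2 dx] = (1/(2π)) · (144π + 100π) = (144 + 100)/2 = 122.
So Σ_{n ∈ Z} |c_n|^2 = 122.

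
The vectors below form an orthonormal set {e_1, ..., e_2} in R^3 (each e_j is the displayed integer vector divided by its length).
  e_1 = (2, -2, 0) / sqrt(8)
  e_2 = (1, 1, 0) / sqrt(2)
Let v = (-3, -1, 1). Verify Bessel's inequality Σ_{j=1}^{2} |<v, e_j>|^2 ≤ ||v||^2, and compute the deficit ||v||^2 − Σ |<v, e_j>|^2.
Σ |<v, e_j>|^2 = 10; ||v||^2 = 11; deficit = 1

Write each e_j = u_j / sqrt(<u_j, u_j>) where u_j is the displayed integer vector. Then <v, e_j> = <v, u_j> / sqrt(<u_j, u_j>), so |<v, e_j>|^2 = <v, u_j>^2 / <u_j, u_j>.
Coefficients: <v, e_1> = -4/sqrt(8), <v, e_2> = -4/sqrt(2).
Square and sum: Σ |<v, e_j>|^2 = 10.
Compute ||v||^2 = v·v = 11.
Deficit = 11 − 10 = 1 ≥ 0, confirming Bessel's inequality. (The deficit equals ||v − Σ <v,e_j> e_j||^2, the squared distance from v to span{e_j}.)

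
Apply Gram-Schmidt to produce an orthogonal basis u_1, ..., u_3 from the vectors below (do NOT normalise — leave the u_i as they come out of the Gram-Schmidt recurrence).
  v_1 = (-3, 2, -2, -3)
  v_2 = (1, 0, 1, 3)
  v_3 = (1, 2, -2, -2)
Orthogonal basis:
  u_1 = (-3, 2, -2, -3)
  u_2 = (-8/13, 14/13, -1/13, 18/13)
  u_3 = (187/90, 67/45, -53/45, -3/10)

Apply the Gram-Schmidt recurrence
  u_1 = v_1
  u_i = v_i − Σ_{j<i} ((v_i · u_j) / (u_j · u_j)) · u_j.

Step by step this gives:
  u_1 = (-3, 2, -2, -3)
  u_2 = (-8/13, 14/13, -1/13, 18/13)
  u_3 = (187/90, 67/45, -53/45, -3/10)

Orthogonality check:
  u_2 · u_1 = 0 (should be 0)
  u_3 · u_1 = 0 (should be 0)
  u_3 · u_2 = 0 (should be 0)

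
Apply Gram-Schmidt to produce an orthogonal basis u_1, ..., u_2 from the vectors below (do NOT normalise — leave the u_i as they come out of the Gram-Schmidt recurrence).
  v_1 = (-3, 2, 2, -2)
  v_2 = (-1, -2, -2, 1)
Orthogonal basis:
  u_1 = (-3, 2, 2, -2)
  u_2 = (-2, -4/3, -4/3, 1/3)

Apply the Gram-Schmidt recurrence
  u_1 = v_1
  u_i = v_i − Σ_{j<i} ((v_i · u_j) / (u_j · u_j)) · u_j.

Step by step this gives:
  u_1 = (-3, 2, 2, -2)
  u_2 = (-2, -4/3, -4/3, 1/3)

Orthogonality check:
  u_2 · u_1 = 0 (should be 0)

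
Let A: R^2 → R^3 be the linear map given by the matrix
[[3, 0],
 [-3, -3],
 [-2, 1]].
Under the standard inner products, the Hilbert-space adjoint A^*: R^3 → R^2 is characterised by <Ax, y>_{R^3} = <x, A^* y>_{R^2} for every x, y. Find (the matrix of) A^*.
A^* = A^T =
[[3, -3, -2],
 [0, -3, 1]]

For real matrices with standard dot products, the defining identity <Ax, y> = <x, A^* y> gives (Ax)^T y = x^T (A^*) y, i.e. x^T A^T y = x^T (A^*) y. Since this holds for all x, y, we must have A^* = A^T. Therefore
A^* =
[[3, -3, -2],
 [0, -3, 1]].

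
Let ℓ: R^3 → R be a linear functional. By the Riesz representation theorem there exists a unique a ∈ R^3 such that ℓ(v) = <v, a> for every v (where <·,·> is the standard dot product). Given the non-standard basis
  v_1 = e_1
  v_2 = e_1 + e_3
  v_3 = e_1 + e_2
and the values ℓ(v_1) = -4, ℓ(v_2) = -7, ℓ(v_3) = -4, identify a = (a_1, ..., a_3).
a = (-4, 0, -3)

Write a = (a_1, ..., a_3) in the standard basis. For each basis vector v_i, ℓ(v_i) = <v_i, a> is a linear equation in the a_j's. Collect the n equations into a matrix system V a = ℓ, where row i of V is v_i (expressed in the standard basis). Since V is invertible (lower-triangular with 1s on the diagonal, up to permutation), solve by back-substitution:
  V =
[[1, 0, 0],
 [1, 0, 1],
 [1, 1, 0]]
  V a = (-4, -7, -4)
Solving gives a = (-4, 0, -3).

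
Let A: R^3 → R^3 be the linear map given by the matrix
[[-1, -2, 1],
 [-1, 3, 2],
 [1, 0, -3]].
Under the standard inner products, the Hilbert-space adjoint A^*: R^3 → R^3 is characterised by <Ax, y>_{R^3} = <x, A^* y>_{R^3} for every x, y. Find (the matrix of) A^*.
A^* = A^T =
[[-1, -1, 1],
 [-2, 3, 0],
 [1, 2, -3]]

For real matrices with standard dot products, the defining identity <Ax, y> = <x, A^* y> gives (Ax)^T y = x^T (A^*) y, i.e. x^T A^T y = x^T (A^*) y. Since this holds for all x, y, we must have A^* = A^T. Therefore
A^* =
[[-1, -1, 1],
 [-2, 3, 0],
 [1, 2, -3]].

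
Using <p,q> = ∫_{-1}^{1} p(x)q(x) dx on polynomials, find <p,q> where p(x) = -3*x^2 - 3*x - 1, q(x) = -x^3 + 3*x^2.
<p,q> = -22/5

Expand the product: p(x)·q(x) = 3*x^5 - 6*x^4 - 8*x^3 - 3*x^2.
∫_{-1}^{1} of each monomial x^k gives [2/(k+1) if k even, 0 if k odd]. Integrating term-by-term (or equivalently evaluating the antiderivative F(x) = x^6/2 - 6*x^5/5 - 2*x^4 - x^3 at the endpoints):
  F(1) − F(−1) = -37/10 − (7/10) = -22/5.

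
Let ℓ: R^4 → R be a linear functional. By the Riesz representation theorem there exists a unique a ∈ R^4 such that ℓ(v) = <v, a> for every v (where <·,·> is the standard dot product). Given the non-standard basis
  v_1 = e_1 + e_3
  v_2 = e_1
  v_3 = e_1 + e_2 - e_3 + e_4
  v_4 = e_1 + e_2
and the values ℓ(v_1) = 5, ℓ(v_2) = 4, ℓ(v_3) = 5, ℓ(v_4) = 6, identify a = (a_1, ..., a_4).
a = (4, 2, 1, 0)

Write a = (a_1, ..., a_4) in the standard basis. For each basis vector v_i, ℓ(v_i) = <v_i, a> is a linear equation in the a_j's. Collect the n equations into a matrix system V a = ℓ, where row i of V is v_i (expressed in the standard basis). Since V is invertible (lower-triangular with 1s on the diagonal, up to permutation), solve by back-substitution:
  V =
[[1, 0, 1, 0],
 [1, 0, 0, 0],
 [1, 1, -1, 1],
 [1, 1, 0, 0]]
  V a = (5, 4, 5, 6)
Solving gives a = (4, 2, 1, 0).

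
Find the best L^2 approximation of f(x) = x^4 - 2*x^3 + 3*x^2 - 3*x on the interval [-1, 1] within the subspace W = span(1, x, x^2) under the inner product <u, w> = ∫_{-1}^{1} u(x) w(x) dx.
g(x) = 27*x^2/7 - 21*x/5 - 3/35

The best approximation g ∈ W is the orthogonal projection of f onto W. Writing g = a_0 + a_1 x + a_2 x^2, the coefficients solve the normal equations G · a = b where
  G_{ij} = <φ_i, φ_j> and b_i = <f, φ_i>, with φ_0 = 1, φ_1 = x, φ_2 = x^2.
G =
  [2, 0, 2/3]
  [0, 2/3, 0]
  [2/3, 0, 2/5],
b = (12/5, -14/5, 52/35).
Solving gives a_0 = -3/35, a_1 = -21/5, a_2 = 27/7, so
  g(x) = 27*x^2/7 - 21*x/5 - 3/35.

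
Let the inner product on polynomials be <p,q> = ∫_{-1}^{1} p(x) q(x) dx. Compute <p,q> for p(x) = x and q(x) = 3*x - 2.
<p,q> = 2

Expand the product: p(x)·q(x) = 3*x^2 - 2*x.
∫_{-1}^{1} of each monomial x^k gives [2/(k+1) if k even, 0 if k odd]. Integrating term-by-term (or equivalently evaluating the antiderivative F(x) = x^3 - x^2 at the endpoints):
  F(1) − F(−1) = 0 − (-2) = 2.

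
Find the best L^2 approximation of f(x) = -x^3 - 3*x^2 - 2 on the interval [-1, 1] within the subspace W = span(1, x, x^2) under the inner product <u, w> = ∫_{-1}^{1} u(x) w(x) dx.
g(x) = -3*x^2 - 3*x/5 - 2

The best approximation g ∈ W is the orthogonal projection of f onto W. Writing g = a_0 + a_1 x + a_2 x^2, the coefficients solve the normal equations G · a = b where
  G_{ij} = <φ_i, φ_j> and b_i = <f, φ_i>, with φ_0 = 1, φ_1 = x, φ_2 = x^2.
G =
  [2, 0, 2/3]
  [0, 2/3, 0]
  [2/3, 0, 2/5],
b = (-6, -2/5, -38/15).
Solving gives a_0 = -2, a_1 = -3/5, a_2 = -3, so
  g(x) = -3*x^2 - 3*x/5 - 2.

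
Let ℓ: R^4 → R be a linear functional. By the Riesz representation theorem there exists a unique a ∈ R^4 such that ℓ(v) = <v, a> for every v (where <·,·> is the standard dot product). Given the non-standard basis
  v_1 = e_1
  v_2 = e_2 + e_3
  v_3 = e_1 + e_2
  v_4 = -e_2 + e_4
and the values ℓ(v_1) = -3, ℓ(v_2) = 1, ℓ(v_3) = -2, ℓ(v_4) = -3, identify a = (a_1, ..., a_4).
a = (-3, 1, 0, -2)

Write a = (a_1, ..., a_4) in the standard basis. For each basis vector v_i, ℓ(v_i) = <v_i, a> is a linear equation in the a_j's. Collect the n equations into a matrix system V a = ℓ, where row i of V is v_i (expressed in the standard basis). Since V is invertible (lower-triangular with 1s on the diagonal, up to permutation), solve by back-substitution:
  V =
[[1, 0, 0, 0],
 [0, 1, 1, 0],
 [1, 1, 0, 0],
 [0, -1, 0, 1]]
  V a = (-3, 1, -2, -3)
Solving gives a = (-3, 1, 0, -2).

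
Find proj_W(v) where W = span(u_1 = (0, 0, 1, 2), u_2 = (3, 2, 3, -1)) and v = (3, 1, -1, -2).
proj_W(v) = (55/38, 55/57, 20/57, -305/114)

Set up U = [u_1 | ... | u_2] ∈ R^(4×2). The projector onto W = col(U) is P = U (U^T U)^(-1) U^T.
Compute U^T U =
  [5, 1]
  [1, 23],
and U^T v = (-5, 10).
Solve U^T U · c = U^T v for the coefficients: c = (-125/114, 55/114). The projection is proj_W(v) = U c.
Check: (v - proj_W(v)) · u_1 = 0  (should be 0).
Check: (v - proj_W(v)) · u_2 = 0  (should be 0).
Result: proj_W(v) = (55/38, 55/57, 20/57, -305/114).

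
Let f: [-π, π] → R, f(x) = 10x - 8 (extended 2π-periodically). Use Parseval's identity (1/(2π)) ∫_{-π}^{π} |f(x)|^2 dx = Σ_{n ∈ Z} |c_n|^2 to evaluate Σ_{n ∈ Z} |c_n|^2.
Σ |c_n|^2 = 100π^2/3 + 64

Expand and integrate term by term over [-π, π]:
  ∫ (10x)^2 dx = 100·(2π^3/3); ∫ 2·10·(-8)·x dx = 0 (odd integrand); ∫ (-8)^2 dx = 64·2π.
So (1/(2π)) ∫_{-π}^{π} (10x - 8)^2 dx = 100π^2/3 + 64 = 100π^2/3 + 64.
Parseval ⇒ Σ |c_n|^2 = 100π^2/3 + 64.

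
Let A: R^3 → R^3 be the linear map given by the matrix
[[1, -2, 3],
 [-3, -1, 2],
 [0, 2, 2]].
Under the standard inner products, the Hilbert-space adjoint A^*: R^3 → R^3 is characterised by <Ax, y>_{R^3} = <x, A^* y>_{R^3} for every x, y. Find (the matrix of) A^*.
A^* = A^T =
[[1, -3, 0],
 [-2, -1, 2],
 [3, 2, 2]]

For real matrices with standard dot products, the defining identity <Ax, y> = <x, A^* y> gives (Ax)^T y = x^T (A^*) y, i.e. x^T A^T y = x^T (A^*) y. Since this holds for all x, y, we must have A^* = A^T. Therefore
A^* =
[[1, -3, 0],
 [-2, -1, 2],
 [3, 2, 2]].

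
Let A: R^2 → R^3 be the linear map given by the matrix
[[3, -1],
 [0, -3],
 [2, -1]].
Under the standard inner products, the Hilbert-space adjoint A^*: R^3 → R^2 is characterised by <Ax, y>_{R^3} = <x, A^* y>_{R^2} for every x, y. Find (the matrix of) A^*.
A^* = A^T =
[[3, 0, 2],
 [-1, -3, -1]]

For real matrices with standard dot products, the defining identity <Ax, y> = <x, A^* y> gives (Ax)^T y = x^T (A^*) y, i.e. x^T A^T y = x^T (A^*) y. Since this holds for all x, y, we must have A^* = A^T. Therefore
A^* =
[[3, 0, 2],
 [-1, -3, -1]].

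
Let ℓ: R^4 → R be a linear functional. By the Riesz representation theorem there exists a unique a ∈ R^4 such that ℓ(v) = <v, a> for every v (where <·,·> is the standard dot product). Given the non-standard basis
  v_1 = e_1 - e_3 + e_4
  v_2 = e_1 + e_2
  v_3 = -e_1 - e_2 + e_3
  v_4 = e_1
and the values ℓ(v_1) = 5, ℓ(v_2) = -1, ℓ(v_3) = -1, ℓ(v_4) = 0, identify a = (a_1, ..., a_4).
a = (0, -1, -2, 3)

Write a = (a_1, ..., a_4) in the standard basis. For each basis vector v_i, ℓ(v_i) = <v_i, a> is a linear equation in the a_j's. Collect the n equations into a matrix system V a = ℓ, where row i of V is v_i (expressed in the standard basis). Since V is invertible (lower-triangular with 1s on the diagonal, up to permutation), solve by back-substitution:
  V =
[[1, 0, -1, 1],
 [1, 1, 0, 0],
 [-1, -1, 1, 0],
 [1, 0, 0, 0]]
  V a = (5, -1, -1, 0)
Solving gives a = (0, -1, -2, 3).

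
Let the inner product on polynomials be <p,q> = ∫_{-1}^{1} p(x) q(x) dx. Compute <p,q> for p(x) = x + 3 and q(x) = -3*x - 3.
<p,q> = -20

Expand the product: p(x)·q(x) = -3*x^2 - 12*x - 9.
∫_{-1}^{1} of each monomial x^k gives [2/(k+1) if k even, 0 if k odd]. Integrating term-by-term (or equivalently evaluating the antiderivative F(x) = -x^3 - 6*x^2 - 9*x at the endpoints):
  F(1) − F(−1) = -16 − (4) = -20.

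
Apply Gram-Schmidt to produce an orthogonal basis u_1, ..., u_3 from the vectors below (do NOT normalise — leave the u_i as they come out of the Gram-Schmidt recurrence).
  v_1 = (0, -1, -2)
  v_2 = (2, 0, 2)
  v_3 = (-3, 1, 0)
Orthogonal basis:
  u_1 = (0, -1, -2)
  u_2 = (2, -4/5, 2/5)
  u_3 = (-1/6, -1/3, 1/6)

Apply the Gram-Schmidt recurrence
  u_1 = v_1
  u_i = v_i − Σ_{j<i} ((v_i · u_j) / (u_j · u_j)) · u_j.

Step by step this gives:
  u_1 = (0, -1, -2)
  u_2 = (2, -4/5, 2/5)
  u_3 = (-1/6, -1/3, 1/6)

Orthogonality check:
  u_2 · u_1 = 0 (should be 0)
  u_3 · u_1 = 0 (should be 0)
  u_3 · u_2 = 0 (should be 0)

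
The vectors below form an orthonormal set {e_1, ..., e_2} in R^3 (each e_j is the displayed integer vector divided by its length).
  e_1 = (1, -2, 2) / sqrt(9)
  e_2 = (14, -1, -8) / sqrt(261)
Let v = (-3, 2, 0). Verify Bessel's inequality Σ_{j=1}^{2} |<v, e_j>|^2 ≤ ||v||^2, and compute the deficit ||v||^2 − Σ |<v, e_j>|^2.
Σ |<v, e_j>|^2 = 373/29; ||v||^2 = 13; deficit = 4/29

Write each e_j = u_j / sqrt(<u_j, u_j>) where u_j is the displayed integer vector. Then <v, e_j> = <v, u_j> / sqrt(<u_j, u_j>), so |<v, e_j>|^2 = <v, u_j>^2 / <u_j, u_j>.
Coefficients: <v, e_1> = -7/sqrt(9), <v, e_2> = -44/sqrt(261).
Square and sum: Σ |<v, e_j>|^2 = 373/29.
Compute ||v||^2 = v·v = 13.
Deficit = 13 − 373/29 = 4/29 ≥ 0, confirming Bessel's inequality. (The deficit equals ||v − Σ <v,e_j> e_j||^2, the squared distance from v to span{e_j}.)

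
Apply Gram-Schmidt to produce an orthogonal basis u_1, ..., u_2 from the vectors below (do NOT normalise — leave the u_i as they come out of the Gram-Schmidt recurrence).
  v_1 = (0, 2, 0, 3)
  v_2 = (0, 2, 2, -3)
Orthogonal basis:
  u_1 = (0, 2, 0, 3)
  u_2 = (0, 36/13, 2, -24/13)

Apply the Gram-Schmidt recurrence
  u_1 = v_1
  u_i = v_i − Σ_{j<i} ((v_i · u_j) / (u_j · u_j)) · u_j.

Step by step this gives:
  u_1 = (0, 2, 0, 3)
  u_2 = (0, 36/13, 2, -24/13)

Orthogonality check:
  u_2 · u_1 = 0 (should be 0)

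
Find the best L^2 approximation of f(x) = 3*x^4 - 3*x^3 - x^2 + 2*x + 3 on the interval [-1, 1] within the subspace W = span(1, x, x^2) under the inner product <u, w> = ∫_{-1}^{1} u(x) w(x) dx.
g(x) = 11*x^2/7 + x/5 + 96/35

The best approximation g ∈ W is the orthogonal projection of f onto W. Writing g = a_0 + a_1 x + a_2 x^2, the coefficients solve the normal equations G · a = b where
  G_{ij} = <φ_i, φ_j> and b_i = <f, φ_i>, with φ_0 = 1, φ_1 = x, φ_2 = x^2.
G =
  [2, 0, 2/3]
  [0, 2/3, 0]
  [2/3, 0, 2/5],
b = (98/15, 2/15, 86/35).
Solving gives a_0 = 96/35, a_1 = 1/5, a_2 = 11/7, so
  g(x) = 11*x^2/7 + x/5 + 96/35.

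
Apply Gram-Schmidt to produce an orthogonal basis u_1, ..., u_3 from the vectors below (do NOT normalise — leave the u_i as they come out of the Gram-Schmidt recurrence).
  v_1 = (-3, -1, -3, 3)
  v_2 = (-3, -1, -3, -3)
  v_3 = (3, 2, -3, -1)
Orthogonal basis:
  u_1 = (-3, -1, -3, 3)
  u_2 = (-27/14, -9/14, -27/14, -57/14)
  u_3 = (51/19, 36/19, -63/19, 0)

Apply the Gram-Schmidt recurrence
  u_1 = v_1
  u_i = v_i − Σ_{j<i} ((v_i · u_j) / (u_j · u_j)) · u_j.

Step by step this gives:
  u_1 = (-3, -1, -3, 3)
  u_2 = (-27/14, -9/14, -27/14, -57/14)
  u_3 = (51/19, 36/19, -63/19, 0)

Orthogonality check:
  u_2 · u_1 = 0 (should be 0)
  u_3 · u_1 = 0 (should be 0)
  u_3 · u_2 = 0 (should be 0)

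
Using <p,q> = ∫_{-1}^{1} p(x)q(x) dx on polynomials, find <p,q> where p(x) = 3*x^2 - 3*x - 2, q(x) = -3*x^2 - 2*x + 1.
<p,q> = 12/5

Expand the product: p(x)·q(x) = -9*x^4 + 3*x^3 + 15*x^2 + x - 2.
∫_{-1}^{1} of each monomial x^k gives [2/(k+1) if k even, 0 if k odd]. Integrating term-by-term (or equivalently evaluating the antiderivative F(x) = -9*x^5/5 + 3*x^4/4 + 5*x^3 + x^2/2 - 2*x at the endpoints):
  F(1) − F(−1) = 49/20 − (1/20) = 12/5.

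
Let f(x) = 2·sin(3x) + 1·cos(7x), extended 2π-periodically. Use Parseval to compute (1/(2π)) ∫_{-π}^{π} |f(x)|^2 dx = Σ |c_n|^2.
Σ |c_n|^2 = 5/2

Expand |f|^2 and use orthogonality of {sin(nx), cos(mx)} on [-π, π]:
  ∫_{-π}^{π} sin(nx)^2 dx = π, ∫ cos(mx)^2 dx = π, and cross terms integrate to 0.
So ∫_{-π}^{π} f(x)^2 dx = 2^2 · π + 1^2 · π = (4 + 1)π.
Divide by 2π: (4 + 1)/2 = 5/2.
By Parseval, this equals Σ |c_n|^2.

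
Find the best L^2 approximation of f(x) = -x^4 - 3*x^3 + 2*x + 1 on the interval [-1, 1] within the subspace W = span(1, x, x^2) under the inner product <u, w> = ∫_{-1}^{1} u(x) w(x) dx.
g(x) = -6*x^2/7 + x/5 + 38/35

The best approximation g ∈ W is the orthogonal projection of f onto W. Writing g = a_0 + a_1 x + a_2 x^2, the coefficients solve the normal equations G · a = b where
  G_{ij} = <φ_i, φ_j> and b_i = <f, φ_i>, with φ_0 = 1, φ_1 = x, φ_2 = x^2.
G =
  [2, 0, 2/3]
  [0, 2/3, 0]
  [2/3, 0, 2/5],
b = (8/5, 2/15, 8/21).
Solving gives a_0 = 38/35, a_1 = 1/5, a_2 = -6/7, so
  g(x) = -6*x^2/7 + x/5 + 38/35.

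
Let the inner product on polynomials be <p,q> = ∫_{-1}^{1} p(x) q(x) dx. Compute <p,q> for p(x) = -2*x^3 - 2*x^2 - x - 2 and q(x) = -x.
<p,q> = 22/15

Expand the product: p(x)·q(x) = 2*x^4 + 2*x^3 + x^2 + 2*x.
∫_{-1}^{1} of each monomial x^k gives [2/(k+1) if k even, 0 if k odd]. Integrating term-by-term (or equivalently evaluating the antiderivative F(x) = 2*x^5/5 + x^4/2 + x^3/3 + x^2 at the endpoints):
  F(1) − F(−1) = 67/30 − (23/30) = 22/15.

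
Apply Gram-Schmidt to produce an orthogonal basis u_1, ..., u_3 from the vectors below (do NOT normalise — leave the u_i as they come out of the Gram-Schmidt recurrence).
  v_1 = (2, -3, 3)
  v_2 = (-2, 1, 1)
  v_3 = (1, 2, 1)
Orthogonal basis:
  u_1 = (2, -3, 3)
  u_2 = (-18/11, 5/11, 17/11)
  u_3 = (39/29, 52/29, 26/29)

Apply the Gram-Schmidt recurrence
  u_1 = v_1
  u_i = v_i − Σ_{j<i} ((v_i · u_j) / (u_j · u_j)) · u_j.

Step by step this gives:
  u_1 = (2, -3, 3)
  u_2 = (-18/11, 5/11, 17/11)
  u_3 = (39/29, 52/29, 26/29)

Orthogonality check:
  u_2 · u_1 = 0 (should be 0)
  u_3 · u_1 = 0 (should be 0)
  u_3 · u_2 = 0 (should be 0)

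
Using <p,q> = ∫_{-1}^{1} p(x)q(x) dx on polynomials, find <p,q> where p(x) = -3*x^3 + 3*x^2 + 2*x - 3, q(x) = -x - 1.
<p,q> = 58/15

Expand the product: p(x)·q(x) = 3*x^4 - 5*x^2 + x + 3.
∫_{-1}^{1} of each monomial x^k gives [2/(k+1) if k even, 0 if k odd]. Integrating term-by-term (or equivalently evaluating the antiderivative F(x) = 3*x^5/5 - 5*x^3/3 + x^2/2 + 3*x at the endpoints):
  F(1) − F(−1) = 73/30 − (-43/30) = 58/15.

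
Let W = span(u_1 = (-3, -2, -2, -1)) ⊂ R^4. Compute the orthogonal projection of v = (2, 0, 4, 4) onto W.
proj_W(v) = (3, 2, 2, 1)

Set up U = [u_1 | ... | u_1] ∈ R^(4×1). The projector onto W = col(U) is P = U (U^T U)^(-1) U^T.
Compute U^T U =
  [18],
and U^T v = (-18).
Solve U^T U · c = U^T v for the coefficients: c = (-1). The projection is proj_W(v) = U c.
Check: (v - proj_W(v)) · u_1 = 0  (should be 0).
Result: proj_W(v) = (3, 2, 2, 1).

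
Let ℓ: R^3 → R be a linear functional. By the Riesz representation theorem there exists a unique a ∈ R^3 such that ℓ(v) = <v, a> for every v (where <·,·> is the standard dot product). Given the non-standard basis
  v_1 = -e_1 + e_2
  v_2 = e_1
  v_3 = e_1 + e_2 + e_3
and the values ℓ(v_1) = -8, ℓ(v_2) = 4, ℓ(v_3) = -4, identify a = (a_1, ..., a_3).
a = (4, -4, -4)

Write a = (a_1, ..., a_3) in the standard basis. For each basis vector v_i, ℓ(v_i) = <v_i, a> is a linear equation in the a_j's. Collect the n equations into a matrix system V a = ℓ, where row i of V is v_i (expressed in the standard basis). Since V is invertible (lower-triangular with 1s on the diagonal, up to permutation), solve by back-substitution:
  V =
[[-1, 1, 0],
 [1, 0, 0],
 [1, 1, 1]]
  V a = (-8, 4, -4)
Solving gives a = (4, -4, -4).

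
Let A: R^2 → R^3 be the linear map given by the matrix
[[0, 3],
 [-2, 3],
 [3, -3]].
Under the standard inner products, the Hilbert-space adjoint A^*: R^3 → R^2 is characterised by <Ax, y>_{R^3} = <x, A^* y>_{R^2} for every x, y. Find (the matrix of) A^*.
A^* = A^T =
[[0, -2, 3],
 [3, 3, -3]]

For real matrices with standard dot products, the defining identity <Ax, y> = <x, A^* y> gives (Ax)^T y = x^T (A^*) y, i.e. x^T A^T y = x^T (A^*) y. Since this holds for all x, y, we must have A^* = A^T. Therefore
A^* =
[[0, -2, 3],
 [3, 3, -3]].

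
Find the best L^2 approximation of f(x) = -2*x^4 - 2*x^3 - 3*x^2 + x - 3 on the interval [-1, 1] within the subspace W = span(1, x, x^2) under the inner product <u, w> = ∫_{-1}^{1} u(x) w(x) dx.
g(x) = -33*x^2/7 - x/5 - 99/35

The best approximation g ∈ W is the orthogonal projection of f onto W. Writing g = a_0 + a_1 x + a_2 x^2, the coefficients solve the normal equations G · a = b where
  G_{ij} = <φ_i, φ_j> and b_i = <f, φ_i>, with φ_0 = 1, φ_1 = x, φ_2 = x^2.
G =
  [2, 0, 2/3]
  [0, 2/3, 0]
  [2/3, 0, 2/5],
b = (-44/5, -2/15, -132/35).
Solving gives a_0 = -99/35, a_1 = -1/5, a_2 = -33/7, so
  g(x) = -33*x^2/7 - x/5 - 99/35.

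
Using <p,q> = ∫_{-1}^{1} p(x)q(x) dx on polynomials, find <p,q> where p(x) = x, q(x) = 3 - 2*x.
<p,q> = -4/3

Expand the product: p(x)·q(x) = -2*x^2 + 3*x.
∫_{-1}^{1} of each monomial x^k gives [2/(k+1) if k even, 0 if k odd]. Integrating term-by-term (or equivalently evaluating the antiderivative F(x) = -2*x^3/3 + 3*x^2/2 at the endpoints):
  F(1) − F(−1) = 5/6 − (13/6) = -4/3.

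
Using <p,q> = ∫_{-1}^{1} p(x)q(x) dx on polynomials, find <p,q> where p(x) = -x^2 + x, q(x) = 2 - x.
<p,q> = -2

Expand the product: p(x)·q(x) = x^3 - 3*x^2 + 2*x.
∫_{-1}^{1} of each monomial x^k gives [2/(k+1) if k even, 0 if k odd]. Integrating term-by-term (or equivalently evaluating the antiderivative F(x) = x^4/4 - x^3 + x^2 at the endpoints):
  F(1) − F(−1) = 1/4 − (9/4) = -2.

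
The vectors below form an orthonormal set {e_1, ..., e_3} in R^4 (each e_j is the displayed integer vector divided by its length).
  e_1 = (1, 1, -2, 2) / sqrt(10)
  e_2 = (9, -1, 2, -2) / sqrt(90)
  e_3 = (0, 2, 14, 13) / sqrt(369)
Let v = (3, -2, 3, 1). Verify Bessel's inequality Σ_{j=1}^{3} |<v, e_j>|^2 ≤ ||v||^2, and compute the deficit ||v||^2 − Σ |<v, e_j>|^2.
Σ |<v, e_j>|^2 = 822/41; ||v||^2 = 23; deficit = 121/41

Write each e_j = u_j / sqrt(<u_j, u_j>) where u_j is the displayed integer vector. Then <v, e_j> = <v, u_j> / sqrt(<u_j, u_j>), so |<v, e_j>|^2 = <v, u_j>^2 / <u_j, u_j>.
Coefficients: <v, e_1> = -3/sqrt(10), <v, e_2> = 33/sqrt(90), <v, e_3> = 51/sqrt(369).
Square and sum: Σ |<v, e_j>|^2 = 822/41.
Compute ||v||^2 = v·v = 23.
Deficit = 23 − 822/41 = 121/41 ≥ 0, confirming Bessel's inequality. (The deficit equals ||v − Σ <v,e_j> e_j||^2, the squared distance from v to span{e_j}.)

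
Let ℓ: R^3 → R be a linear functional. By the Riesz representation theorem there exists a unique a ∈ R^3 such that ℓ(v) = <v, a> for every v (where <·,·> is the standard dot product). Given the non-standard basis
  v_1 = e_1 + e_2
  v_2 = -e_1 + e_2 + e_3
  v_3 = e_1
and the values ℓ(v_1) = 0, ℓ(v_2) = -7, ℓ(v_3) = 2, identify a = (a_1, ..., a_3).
a = (2, -2, -3)

Write a = (a_1, ..., a_3) in the standard basis. For each basis vector v_i, ℓ(v_i) = <v_i, a> is a linear equation in the a_j's. Collect the n equations into a matrix system V a = ℓ, where row i of V is v_i (expressed in the standard basis). Since V is invertible (lower-triangular with 1s on the diagonal, up to permutation), solve by back-substitution:
  V =
[[1, 1, 0],
 [-1, 1, 1],
 [1, 0, 0]]
  V a = (0, -7, 2)
Solving gives a = (2, -2, -3).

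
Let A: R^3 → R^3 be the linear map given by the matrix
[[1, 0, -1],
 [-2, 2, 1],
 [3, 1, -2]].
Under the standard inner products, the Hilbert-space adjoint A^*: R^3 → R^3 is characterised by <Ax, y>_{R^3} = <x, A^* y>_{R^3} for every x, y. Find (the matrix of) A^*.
A^* = A^T =
[[1, -2, 3],
 [0, 2, 1],
 [-1, 1, -2]]

For real matrices with standard dot products, the defining identity <Ax, y> = <x, A^* y> gives (Ax)^T y = x^T (A^*) y, i.e. x^T A^T y = x^T (A^*) y. Since this holds for all x, y, we must have A^* = A^T. Therefore
A^* =
[[1, -2, 3],
 [0, 2, 1],
 [-1, 1, -2]].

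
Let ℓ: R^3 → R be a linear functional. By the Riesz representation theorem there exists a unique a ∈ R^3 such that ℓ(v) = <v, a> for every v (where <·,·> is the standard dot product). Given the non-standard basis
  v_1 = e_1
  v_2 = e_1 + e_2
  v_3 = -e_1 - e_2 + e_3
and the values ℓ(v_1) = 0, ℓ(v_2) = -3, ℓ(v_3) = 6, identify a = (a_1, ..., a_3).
a = (0, -3, 3)

Write a = (a_1, ..., a_3) in the standard basis. For each basis vector v_i, ℓ(v_i) = <v_i, a> is a linear equation in the a_j's. Collect the n equations into a matrix system V a = ℓ, where row i of V is v_i (expressed in the standard basis). Since V is invertible (lower-triangular with 1s on the diagonal, up to permutation), solve by back-substitution:
  V =
[[1, 0, 0],
 [1, 1, 0],
 [-1, -1, 1]]
  V a = (0, -3, 6)
Solving gives a = (0, -3, 3).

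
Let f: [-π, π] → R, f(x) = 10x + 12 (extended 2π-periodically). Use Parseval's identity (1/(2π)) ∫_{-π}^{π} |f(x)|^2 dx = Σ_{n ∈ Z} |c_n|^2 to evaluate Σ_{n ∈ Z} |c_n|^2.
Σ |c_n|^2 = 100π^2/3 + 144

Expand and integrate term by term over [-π, π]:
  ∫ (10x)^2 dx = 100·(2π^3/3); ∫ 2·10·(12)·x dx = 0 (odd integrand); ∫ 12^2 dx = 144·2π.
So (1/(2π)) ∫_{-π}^{π} (10x + 12)^2 dx = 100π^2/3 + 144 = 100π^2/3 + 144.
Parseval ⇒ Σ |c_n|^2 = 100π^2/3 + 144.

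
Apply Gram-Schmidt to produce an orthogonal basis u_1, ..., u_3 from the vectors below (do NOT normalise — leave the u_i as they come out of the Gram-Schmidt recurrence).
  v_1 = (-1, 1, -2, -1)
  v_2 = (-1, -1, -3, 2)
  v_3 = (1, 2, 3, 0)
Orthogonal basis:
  u_1 = (-1, 1, -2, -1)
  u_2 = (-3/7, -11/7, -13/7, 18/7)
  u_3 = (-2/89, 141/89, 21/89, 101/89)

Apply the Gram-Schmidt recurrence
  u_1 = v_1
  u_i = v_i − Σ_{j<i} ((v_i · u_j) / (u_j · u_j)) · u_j.

Step by step this gives:
  u_1 = (-1, 1, -2, -1)
  u_2 = (-3/7, -11/7, -13/7, 18/7)
  u_3 = (-2/89, 141/89, 21/89, 101/89)

Orthogonality check:
  u_2 · u_1 = 0 (should be 0)
  u_3 · u_1 = 0 (should be 0)
  u_3 · u_2 = 0 (should be 0)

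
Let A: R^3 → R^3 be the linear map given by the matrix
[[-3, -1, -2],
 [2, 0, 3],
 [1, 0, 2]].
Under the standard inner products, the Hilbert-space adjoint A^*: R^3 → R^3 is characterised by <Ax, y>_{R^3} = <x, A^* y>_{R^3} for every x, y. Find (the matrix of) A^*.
A^* = A^T =
[[-3, 2, 1],
 [-1, 0, 0],
 [-2, 3, 2]]

For real matrices with standard dot products, the defining identity <Ax, y> = <x, A^* y> gives (Ax)^T y = x^T (A^*) y, i.e. x^T A^T y = x^T (A^*) y. Since this holds for all x, y, we must have A^* = A^T. Therefore
A^* =
[[-3, 2, 1],
 [-1, 0, 0],
 [-2, 3, 2]].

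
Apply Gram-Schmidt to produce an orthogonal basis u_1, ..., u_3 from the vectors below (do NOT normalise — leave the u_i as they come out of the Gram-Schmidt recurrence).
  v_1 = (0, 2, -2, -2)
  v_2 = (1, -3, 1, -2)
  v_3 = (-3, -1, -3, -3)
Orthogonal basis:
  u_1 = (0, 2, -2, -2)
  u_2 = (1, -7/3, 1/3, -8/3)
  u_3 = (-142/41, -65/41, -61/41, -4/41)

Apply the Gram-Schmidt recurrence
  u_1 = v_1
  u_i = v_i − Σ_{j<i} ((v_i · u_j) / (u_j · u_j)) · u_j.

Step by step this gives:
  u_1 = (0, 2, -2, -2)
  u_2 = (1, -7/3, 1/3, -8/3)
  u_3 = (-142/41, -65/41, -61/41, -4/41)

Orthogonality check:
  u_2 · u_1 = 0 (should be 0)
  u_3 · u_1 = 0 (should be 0)
  u_3 · u_2 = 0 (should be 0)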